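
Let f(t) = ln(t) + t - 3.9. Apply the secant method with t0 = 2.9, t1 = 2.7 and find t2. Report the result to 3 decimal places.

f(2.9) = 0.06471, f(2.7) = -0.20675
t2 = 2.70000 − (-0.20675)·(2.70000 − 2.90000) / (-0.20675 − 0.06471) = 2.70000 − (0.04135)/(-0.27146) = 2.85232

2.852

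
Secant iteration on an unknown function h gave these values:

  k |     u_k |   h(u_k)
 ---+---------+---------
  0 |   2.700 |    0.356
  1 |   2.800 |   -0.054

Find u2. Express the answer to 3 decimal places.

u2 = 2.800 − (-0.054)·(2.800 − 2.700) / (-0.054 − 0.356)
   = 2.800 − (-0.00540)/(-0.41000) = 2.78683

2.787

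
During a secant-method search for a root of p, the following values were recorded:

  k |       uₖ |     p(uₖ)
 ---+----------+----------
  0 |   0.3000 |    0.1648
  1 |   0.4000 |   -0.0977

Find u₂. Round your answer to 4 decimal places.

u₂ = 0.4000 − (-0.0977)·(0.4000 − 0.3000) / (-0.0977 − 0.1648)
   = 0.4000 − (-0.009770)/(-0.262500) = 0.362781

0.3628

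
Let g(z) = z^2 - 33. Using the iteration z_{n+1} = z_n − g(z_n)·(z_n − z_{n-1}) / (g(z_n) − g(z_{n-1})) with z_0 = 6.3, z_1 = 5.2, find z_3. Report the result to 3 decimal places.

5.746

g(6.3) = 6.69000, g(5.2) = -5.96000
z_2 = 5.20000 − (-5.96000)·(5.20000 − 6.30000) / (-5.96000 − 6.69000) = 5.20000 − (6.55600)/(-12.65000) = 5.71826
g(5.71826) = -0.30149
z_3 = 5.71826 − (-0.30149)·(5.71826 − 5.20000) / (-0.30149 − (-5.96000)) = 5.71826 − (-0.15625)/(5.65851) = 5.74587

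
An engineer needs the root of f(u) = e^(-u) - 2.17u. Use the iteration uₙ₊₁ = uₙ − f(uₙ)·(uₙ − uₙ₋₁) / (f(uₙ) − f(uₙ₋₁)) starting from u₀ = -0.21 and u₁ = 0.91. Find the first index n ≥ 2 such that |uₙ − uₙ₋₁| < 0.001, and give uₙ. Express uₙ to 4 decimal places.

f(-0.21) = 1.689378, f(0.91) = -1.572176
u₂ = 0.910000 − (-1.572176)·(1.120000)/(-3.261554) = 0.370123;  |Δ| = 0.539877
f(0.370123) = -0.112518
u₃ = 0.370123 − (-0.112518)·(-0.539877)/(1.459657) = 0.328507;  |Δ| = 0.041617
f(0.328507) = 0.007139
u₄ = 0.328507 − 0.007139·(-0.041617)/(0.119657) = 0.330989;  |Δ| = 0.002483
f(0.330989) = -0.000034
u₅ = 0.330989 − (-0.000034)·(0.002483)/(-0.007173) = 0.330978;  |Δ| = 0.000012
|u₅ − u₄| = 0.000012 < 0.001

n = 5, uₙ = 0.3310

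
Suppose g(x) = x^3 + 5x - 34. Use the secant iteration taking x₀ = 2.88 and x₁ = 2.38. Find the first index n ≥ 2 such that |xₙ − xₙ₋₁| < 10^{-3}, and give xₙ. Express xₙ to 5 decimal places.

n = 5, xₙ = 2.73013

g(2.88) = 4.2878720, g(2.38) = -8.6187280
x₂ = 2.3800000 − (-8.6187280)·(-0.5000000)/(-12.9066000) = 2.7138884;  |Δ| = 0.3338884
g(2.7138884) = -0.4422537
x₃ = 2.7138884 − (-0.4422537)·(0.3338884)/(8.1764743) = 2.7319479;  |Δ| = 0.0180595
g(2.7319479) = 0.0497412
x₄ = 2.7319479 − 0.0497412·(0.0180595)/(0.4919948) = 2.7301221;  |Δ| = 0.0018258
g(2.7301221) = -0.0002423
x₅ = 2.7301221 − (-0.0002423)·(-0.0018258)/(-0.0499835) = 2.7301310;  |Δ| = 0.0000089
|x₅ − x₄| = 0.0000089 < 10^{-3}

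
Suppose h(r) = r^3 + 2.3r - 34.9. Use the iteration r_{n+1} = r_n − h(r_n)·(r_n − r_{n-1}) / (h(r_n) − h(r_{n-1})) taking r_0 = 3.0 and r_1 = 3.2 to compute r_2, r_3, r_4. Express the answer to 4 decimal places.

3.0321, 3.0337, 3.0338

h(3.0) = -1.000000, h(3.2) = 5.228000
r_2 = 3.200000 − 5.228000·(3.200000 − 3.000000) / (5.228000 − (-1.000000)) = 3.200000 − (1.045600)/(6.228000) = 3.032113
h(3.032113) = -0.049774
r_3 = 3.032113 − (-0.049774)·(3.032113 − 3.200000) / (-0.049774 − 5.228000) = 3.032113 − (0.008356)/(-5.277774) = 3.033696
h(3.033696) = -0.002440
r_4 = 3.033696 − (-0.002440)·(3.033696 − 3.032113) / (-0.002440 − (-0.049774)) = 3.033696 − (-0.000004)/(0.047334) = 3.033778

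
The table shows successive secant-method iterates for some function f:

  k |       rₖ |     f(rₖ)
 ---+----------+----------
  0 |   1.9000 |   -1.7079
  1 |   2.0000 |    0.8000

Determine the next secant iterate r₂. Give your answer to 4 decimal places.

1.9681

r₂ = 2.0000 − 0.8000·(2.0000 − 1.9000) / (0.8000 − (-1.7079))
   = 2.0000 − (0.080000)/(2.507900) = 1.968101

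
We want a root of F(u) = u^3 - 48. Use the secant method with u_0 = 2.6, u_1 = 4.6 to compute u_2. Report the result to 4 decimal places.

F(2.6) = -30.424000, F(4.6) = 49.336000
u_2 = 4.600000 − 49.336000·(4.600000 − 2.600000) / (49.336000 − (-30.424000)) = 4.600000 − (98.672000)/(79.760000) = 3.362889

3.3629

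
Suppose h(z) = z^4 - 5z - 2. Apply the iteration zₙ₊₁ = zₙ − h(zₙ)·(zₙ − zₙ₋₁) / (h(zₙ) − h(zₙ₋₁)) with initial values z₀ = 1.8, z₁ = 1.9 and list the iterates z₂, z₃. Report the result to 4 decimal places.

h(1.8) = -0.502400, h(1.9) = 1.532100
z₂ = 1.900000 − 1.532100·(1.900000 − 1.800000) / (1.532100 − (-0.502400)) = 1.900000 − (0.153210)/(2.034500) = 1.824694
h(1.824694) = -0.037845
z₃ = 1.824694 − (-0.037845)·(1.824694 − 1.900000) / (-0.037845 − 1.532100) = 1.824694 − (0.002850)/(-1.569945) = 1.826509

1.8247, 1.8265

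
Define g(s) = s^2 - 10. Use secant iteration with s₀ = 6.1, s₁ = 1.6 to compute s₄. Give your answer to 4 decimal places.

3.1399

g(6.1) = 27.210000, g(1.6) = -7.440000
s₂ = 1.600000 − (-7.440000)·(1.600000 − 6.100000) / (-7.440000 − 27.210000) = 1.600000 − (33.480000)/(-34.650000) = 2.566234
g(2.566234) = -3.414444
s₃ = 2.566234 − (-3.414444)·(2.566234 − 1.600000) / (-3.414444 − (-7.440000)) = 2.566234 − (-3.299151)/(4.025556) = 3.385786
g(3.385786) = 1.463544
s₄ = 3.385786 − 1.463544·(3.385786 − 2.566234) / (1.463544 − (-3.414444)) = 3.385786 − (1.199450)/(4.877988) = 3.139895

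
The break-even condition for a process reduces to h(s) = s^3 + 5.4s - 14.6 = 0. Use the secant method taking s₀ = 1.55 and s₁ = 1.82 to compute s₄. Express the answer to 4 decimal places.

1.7356

h(1.55) = -2.506125, h(1.82) = 1.256568
s₂ = 1.820000 − 1.256568·(1.820000 − 1.550000) / (1.256568 − (-2.506125)) = 1.820000 − (0.339273)/(3.762693) = 1.729832
h(1.729832) = -0.082694
s₃ = 1.729832 − (-0.082694)·(1.729832 − 1.820000) / (-0.082694 − 1.256568) = 1.729832 − (0.007456)/(-1.339262) = 1.735400
h(1.735400) = -0.002489
s₄ = 1.735400 − (-0.002489)·(1.735400 − 1.729832) / (-0.002489 − (-0.082694)) = 1.735400 − (-0.000014)/(0.080205) = 1.735573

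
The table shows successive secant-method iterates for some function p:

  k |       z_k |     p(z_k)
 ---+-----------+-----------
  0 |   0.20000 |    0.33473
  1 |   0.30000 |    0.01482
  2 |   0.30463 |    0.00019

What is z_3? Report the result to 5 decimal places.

0.30469

z_3 = 0.30463 − 0.00019·(0.30463 − 0.30000) / (0.00019 − 0.01482)
   = 0.30463 − (0.0000009)/(-0.0146300) = 0.3046901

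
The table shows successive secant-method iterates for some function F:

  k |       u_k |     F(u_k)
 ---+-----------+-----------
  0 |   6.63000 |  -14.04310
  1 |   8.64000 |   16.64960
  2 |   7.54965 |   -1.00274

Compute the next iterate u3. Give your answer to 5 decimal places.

7.61159

u3 = 7.54965 − (-1.00274)·(7.54965 − 8.64000) / (-1.00274 − 16.64960)
   = 7.54965 − (1.0933376)/(-17.6523400) = 7.6115873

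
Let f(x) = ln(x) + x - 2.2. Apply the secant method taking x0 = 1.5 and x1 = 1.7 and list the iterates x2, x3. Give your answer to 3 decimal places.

1.681, 1.681

f(1.5) = -0.29453, f(1.7) = 0.03063
x2 = 1.70000 − 0.03063·(1.70000 − 1.50000) / (0.03063 − (-0.29453)) = 1.70000 − (0.00613)/(0.32516) = 1.68116
f(1.68116) = 0.00065
x3 = 1.68116 − 0.00065·(1.68116 − 1.70000) / (0.00065 − 0.03063) = 1.68116 − (-0.00001)/(-0.02998) = 1.68076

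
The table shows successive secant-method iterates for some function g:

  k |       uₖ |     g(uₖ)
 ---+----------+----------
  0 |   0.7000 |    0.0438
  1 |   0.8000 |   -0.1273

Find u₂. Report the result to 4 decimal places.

0.7256

u₂ = 0.8000 − (-0.1273)·(0.8000 − 0.7000) / (-0.1273 − 0.0438)
   = 0.8000 − (-0.012730)/(-0.171100) = 0.725599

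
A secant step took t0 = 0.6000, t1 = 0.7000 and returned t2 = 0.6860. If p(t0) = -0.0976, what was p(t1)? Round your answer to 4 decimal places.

The secant line through (0.6000, -0.0976) and (0.7000, p(t1)) crosses zero at t2 = 0.6860.
So (0.6000, -0.0976), (0.7000, p(t1)), (0.6860, 0) are collinear:
p(t1) = -0.0976 · (0.7000 − 0.6860) / (0.6000 − 0.6860) = -0.0976 · (0.014000)/(-0.086000) = 0.015888

0.0159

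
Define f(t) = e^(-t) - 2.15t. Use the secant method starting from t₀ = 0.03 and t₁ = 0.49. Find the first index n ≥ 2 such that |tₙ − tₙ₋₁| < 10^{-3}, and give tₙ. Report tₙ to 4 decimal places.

n = 4, tₙ = 0.3333

f(0.03) = 0.905946, f(0.49) = -0.440874
t₂ = 0.490000 − (-0.440874)·(0.460000)/(-1.346819) = 0.339422;  |Δ| = 0.150578
f(0.339422) = -0.017574
t₃ = 0.339422 − (-0.017574)·(-0.150578)/(0.423299) = 0.333170;  |Δ| = 0.006252
f(0.333170) = 0.000333
t₄ = 0.333170 − 0.000333·(-0.006252)/(0.017907) = 0.333286;  |Δ| = 0.000116
|t₄ − t₃| = 0.000116 < 10^{-3}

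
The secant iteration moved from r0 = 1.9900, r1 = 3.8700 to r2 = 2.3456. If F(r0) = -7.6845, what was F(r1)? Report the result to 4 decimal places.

The secant line through (1.9900, -7.6845) and (3.8700, F(r1)) crosses zero at r2 = 2.3456.
So (1.9900, -7.6845), (3.8700, F(r1)), (2.3456, 0) are collinear:
F(r1) = -7.6845 · (3.8700 − 2.3456) / (1.9900 − 2.3456) = -7.6845 · (1.524400)/(-0.355600) = 32.942215

32.9422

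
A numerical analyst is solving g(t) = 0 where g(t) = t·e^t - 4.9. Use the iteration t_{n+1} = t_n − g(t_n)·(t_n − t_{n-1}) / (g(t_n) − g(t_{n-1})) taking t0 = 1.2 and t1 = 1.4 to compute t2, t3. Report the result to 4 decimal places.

1.3082, 1.3148

g(1.2) = -0.915860, g(1.4) = 0.777280
t2 = 1.400000 − 0.777280·(1.400000 − 1.200000) / (0.777280 − (-0.915860)) = 1.400000 − (0.155456)/(1.693140) = 1.308185
g(1.308185) = -0.060433
t3 = 1.308185 − (-0.060433)·(1.308185 − 1.400000) / (-0.060433 − 0.777280) = 1.308185 − (0.005549)/(-0.837713) = 1.314808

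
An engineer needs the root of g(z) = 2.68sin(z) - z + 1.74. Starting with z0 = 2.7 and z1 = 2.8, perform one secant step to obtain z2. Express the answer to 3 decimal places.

g(2.7) = 0.18538, g(2.8) = -0.16223
z2 = 2.80000 − (-0.16223)·(2.80000 − 2.70000) / (-0.16223 − 0.18538) = 2.80000 − (-0.01622)/(-0.34761) = 2.75333

2.753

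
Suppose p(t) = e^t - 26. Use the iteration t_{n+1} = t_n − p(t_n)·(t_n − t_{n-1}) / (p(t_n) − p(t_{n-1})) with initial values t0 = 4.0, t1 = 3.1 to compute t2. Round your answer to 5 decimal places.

p(4.0) = 28.5981500, p(3.1) = -3.8020487
t2 = 3.1000000 − (-3.8020487)·(3.1000000 − 4.0000000) / (-3.8020487 − 28.5981500) = 3.1000000 − (3.4218438)/(-32.4001988) = 3.2056118

3.20561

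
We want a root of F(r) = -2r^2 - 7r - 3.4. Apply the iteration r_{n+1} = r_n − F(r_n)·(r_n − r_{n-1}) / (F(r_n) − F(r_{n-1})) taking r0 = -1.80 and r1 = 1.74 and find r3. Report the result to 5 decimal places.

-1.08050

F(-1.80) = 2.7200000, F(1.74) = -21.6352000
r2 = 1.7400000 − (-21.6352000)·(1.7400000 − (-1.8000000)) / (-21.6352000 − 2.7200000) = 1.7400000 − (-76.5886080)/(-24.3552000) = -1.4046512
F(-1.4046512) = 2.4864684
r3 = -1.4046512 − 2.4864684·(-1.4046512 − 1.7400000) / (2.4864684 − (-21.6352000)) = -1.4046512 − (-7.8190756)/(24.1216684) = -1.0804996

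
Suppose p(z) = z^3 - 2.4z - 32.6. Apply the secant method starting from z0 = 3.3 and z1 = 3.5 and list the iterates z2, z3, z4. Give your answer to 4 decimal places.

p(3.3) = -4.583000, p(3.5) = 1.875000
z2 = 3.500000 − 1.875000·(3.500000 − 3.300000) / (1.875000 − (-4.583000)) = 3.500000 − (0.375000)/(6.458000) = 3.441932
p(3.441932) = -0.084411
z3 = 3.441932 − (-0.084411)·(3.441932 − 3.500000) / (-0.084411 − 1.875000) = 3.441932 − (0.004902)/(-1.959411) = 3.444434
p(3.444434) = -0.001444
z4 = 3.444434 − (-0.001444)·(3.444434 − 3.441932) / (-0.001444 − (-0.084411)) = 3.444434 − (-0.000004)/(0.082967) = 3.444478

3.4419, 3.4444, 3.4445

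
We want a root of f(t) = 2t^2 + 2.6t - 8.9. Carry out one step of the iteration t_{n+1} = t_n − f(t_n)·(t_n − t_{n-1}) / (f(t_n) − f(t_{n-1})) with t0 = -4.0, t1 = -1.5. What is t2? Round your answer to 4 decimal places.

f(-4.0) = 12.700000, f(-1.5) = -8.300000
t2 = -1.500000 − (-8.300000)·(-1.500000 − (-4.000000)) / (-8.300000 − 12.700000) = -1.500000 − (-20.750000)/(-21.000000) = -2.488095

-2.4881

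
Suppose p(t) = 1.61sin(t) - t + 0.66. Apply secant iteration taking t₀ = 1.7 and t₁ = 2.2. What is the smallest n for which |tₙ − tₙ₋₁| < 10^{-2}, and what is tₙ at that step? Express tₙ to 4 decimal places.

p(1.7) = 0.556580, p(2.2) = -0.238321
t₂ = 2.200000 − (-0.238321)·(0.500000)/(-0.794901) = 2.050094;  |Δ| = 0.149906
p(2.050094) = 0.038490
t₃ = 2.050094 − 0.038490·(-0.149906)/(0.276810) = 2.070938;  |Δ| = 0.020844
p(2.070938) = 0.001861
t₄ = 2.070938 − 0.001861·(0.020844)/(-0.036629) = 2.071997;  |Δ| = 0.001059
|t₄ − t₃| = 0.001059 < 10^{-2}

n = 4, tₙ = 2.0720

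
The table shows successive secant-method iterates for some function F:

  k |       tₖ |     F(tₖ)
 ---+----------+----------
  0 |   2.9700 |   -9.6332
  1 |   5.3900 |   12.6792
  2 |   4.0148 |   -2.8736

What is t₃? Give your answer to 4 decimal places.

t₃ = 4.0148 − (-2.8736)·(4.0148 − 5.3900) / (-2.8736 − 12.6792)
   = 4.0148 − (3.951775)/(-15.552800) = 4.268888

4.2689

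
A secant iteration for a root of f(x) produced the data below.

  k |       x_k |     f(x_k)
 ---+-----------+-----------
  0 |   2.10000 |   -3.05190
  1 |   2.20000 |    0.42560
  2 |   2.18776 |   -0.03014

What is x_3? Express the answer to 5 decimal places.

x_3 = 2.18776 − (-0.03014)·(2.18776 − 2.20000) / (-0.03014 − 0.42560)
   = 2.18776 − (0.0003689)/(-0.4557400) = 2.1885695

2.18857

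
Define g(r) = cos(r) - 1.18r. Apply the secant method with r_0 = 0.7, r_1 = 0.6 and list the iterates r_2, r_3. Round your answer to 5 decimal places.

0.66574, 0.66624

g(0.7) = -0.0611578, g(0.6) = 0.1173356
r_2 = 0.6000000 − 0.1173356·(0.6000000 − 0.7000000) / (0.1173356 − (-0.0611578)) = 0.6000000 − (-0.0117336)/(0.1784934) = 0.6657367
g(0.6657367) = 0.0008928
r_3 = 0.6657367 − 0.0008928·(0.6657367 − 0.6000000) / (0.0008928 − 0.1173356) = 0.6657367 − (0.0000587)/(-0.1164429) = 0.6662407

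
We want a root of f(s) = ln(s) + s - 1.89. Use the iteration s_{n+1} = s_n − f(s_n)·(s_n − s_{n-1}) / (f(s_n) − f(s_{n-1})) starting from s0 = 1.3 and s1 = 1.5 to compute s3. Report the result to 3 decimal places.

f(1.3) = -0.32764, f(1.5) = 0.01547
s2 = 1.50000 − 0.01547·(1.50000 − 1.30000) / (0.01547 − (-0.32764)) = 1.50000 − (0.00309)/(0.34310) = 1.49099
f(1.49099) = 0.00042
s3 = 1.49099 − 0.00042·(1.49099 − 1.50000) / (0.00042 − 0.01547) = 1.49099 − (0.00000)/(-0.01504) = 1.49073

1.491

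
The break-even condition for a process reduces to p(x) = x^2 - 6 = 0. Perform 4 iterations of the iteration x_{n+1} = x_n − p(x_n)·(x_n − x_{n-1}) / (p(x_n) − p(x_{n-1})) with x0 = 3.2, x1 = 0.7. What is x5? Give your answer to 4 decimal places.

2.4489

p(3.2) = 4.240000, p(0.7) = -5.510000
x2 = 0.700000 − (-5.510000)·(0.700000 − 3.200000) / (-5.510000 − 4.240000) = 0.700000 − (13.775000)/(-9.750000) = 2.112821
p(2.112821) = -1.535989
x3 = 2.112821 − (-1.535989)·(2.112821 − 0.700000) / (-1.535989 − (-5.510000)) = 2.112821 − (-2.170077)/(3.974011) = 2.658888
p(2.658888) = 1.069685
x4 = 2.658888 − 1.069685·(2.658888 − 2.112821) / (1.069685 − (-1.535989)) = 2.658888 − (0.584120)/(2.605674) = 2.434716
p(2.434716) = -0.072160
x5 = 2.434716 − (-0.072160)·(2.434716 − 2.658888) / (-0.072160 − 1.069685) = 2.434716 − (0.016176)/(-1.141845) = 2.448882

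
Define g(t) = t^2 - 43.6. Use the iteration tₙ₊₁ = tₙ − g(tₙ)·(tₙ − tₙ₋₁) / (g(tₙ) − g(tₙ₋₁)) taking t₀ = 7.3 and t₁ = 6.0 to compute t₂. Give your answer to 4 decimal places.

6.5714

g(7.3) = 9.690000, g(6.0) = -7.600000
t₂ = 6.000000 − (-7.600000)·(6.000000 − 7.300000) / (-7.600000 − 9.690000) = 6.000000 − (9.880000)/(-17.290000) = 6.571429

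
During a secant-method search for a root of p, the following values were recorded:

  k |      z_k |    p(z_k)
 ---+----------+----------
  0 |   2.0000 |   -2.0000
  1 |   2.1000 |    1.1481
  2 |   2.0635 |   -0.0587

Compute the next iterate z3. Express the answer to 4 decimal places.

z3 = 2.0635 − (-0.0587)·(2.0635 − 2.1000) / (-0.0587 − 1.1481)
   = 2.0635 − (0.002143)/(-1.206800) = 2.065275

2.0653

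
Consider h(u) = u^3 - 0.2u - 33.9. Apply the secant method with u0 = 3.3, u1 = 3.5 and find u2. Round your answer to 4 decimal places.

h(3.3) = 1.377000, h(3.5) = 8.275000
u2 = 3.500000 − 8.275000·(3.500000 − 3.300000) / (8.275000 − 1.377000) = 3.500000 − (1.655000)/(6.898000) = 3.260075

3.2601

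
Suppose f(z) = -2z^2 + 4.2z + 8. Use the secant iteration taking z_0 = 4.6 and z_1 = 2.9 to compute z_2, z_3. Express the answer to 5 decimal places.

f(4.6) = -15.0000000, f(2.9) = 3.3600000
z_2 = 2.9000000 − 3.3600000·(2.9000000 − 4.6000000) / (3.3600000 − (-15.0000000)) = 2.9000000 − (-5.7120000)/(18.3600000) = 3.2111111
f(3.2111111) = 0.8641975
z_3 = 3.2111111 − 0.8641975·(3.2111111 − 2.9000000) / (0.8641975 − 3.3600000) = 3.2111111 − (0.2688615)/(-2.4958025) = 3.3188366

3.21111, 3.31884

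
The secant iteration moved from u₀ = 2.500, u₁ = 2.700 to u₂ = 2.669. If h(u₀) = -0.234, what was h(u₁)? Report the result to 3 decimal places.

0.043

The secant line through (2.500, -0.234) and (2.700, h(u₁)) crosses zero at u₂ = 2.669.
So (2.500, -0.234), (2.700, h(u₁)), (2.669, 0) are collinear:
h(u₁) = -0.234 · (2.700 − 2.669) / (2.500 − 2.669) = -0.234 · (0.03100)/(-0.16900) = 0.04292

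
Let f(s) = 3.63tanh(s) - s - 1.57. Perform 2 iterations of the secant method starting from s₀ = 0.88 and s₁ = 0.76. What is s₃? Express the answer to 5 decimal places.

0.76255

f(0.88) = 0.1143021, f(0.76) = -0.0028906
s₂ = 0.7600000 − (-0.0028906)·(0.7600000 − 0.8800000) / (-0.0028906 − 0.1143021) = 0.7600000 − (0.0003469)/(-0.1171928) = 0.7629599
f(0.7629599) = 0.0004661
s₃ = 0.7629599 − 0.0004661·(0.7629599 − 0.7600000) / (0.0004661 − (-0.0028906)) = 0.7629599 − (0.0000014)/(0.0033568) = 0.7625489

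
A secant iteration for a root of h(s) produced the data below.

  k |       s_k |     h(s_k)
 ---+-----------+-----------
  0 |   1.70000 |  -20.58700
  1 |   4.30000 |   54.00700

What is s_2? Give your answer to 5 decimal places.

2.41757

s_2 = 4.30000 − 54.00700·(4.30000 − 1.70000) / (54.00700 − (-20.58700))
   = 4.30000 − (140.4182000)/(74.5940000) = 2.4175671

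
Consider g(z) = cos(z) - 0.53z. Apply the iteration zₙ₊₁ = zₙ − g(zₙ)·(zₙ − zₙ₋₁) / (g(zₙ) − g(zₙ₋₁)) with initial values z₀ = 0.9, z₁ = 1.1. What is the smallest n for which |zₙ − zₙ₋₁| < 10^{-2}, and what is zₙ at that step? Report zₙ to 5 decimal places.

g(0.9) = 0.1446100, g(1.1) = -0.1294039
z₂ = 1.1000000 − (-0.1294039)·(0.2000000)/(-0.2740138) = 1.0055494;  |Δ| = 0.0944506
g(1.0055494) = 0.0026832
z₃ = 1.0055494 − 0.0026832·(-0.0944506)/(0.1320871) = 1.0074680;  |Δ| = 0.0019186
|z₃ − z₂| = 0.0019186 < 10^{-2}

n = 3, zₙ = 1.00747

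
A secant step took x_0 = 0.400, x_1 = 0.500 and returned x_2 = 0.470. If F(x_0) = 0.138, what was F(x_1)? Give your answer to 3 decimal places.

The secant line through (0.400, 0.138) and (0.500, F(x_1)) crosses zero at x_2 = 0.470.
So (0.400, 0.138), (0.500, F(x_1)), (0.470, 0) are collinear:
F(x_1) = 0.138 · (0.500 − 0.470) / (0.400 − 0.470) = 0.138 · (0.03000)/(-0.07000) = -0.05914

-0.059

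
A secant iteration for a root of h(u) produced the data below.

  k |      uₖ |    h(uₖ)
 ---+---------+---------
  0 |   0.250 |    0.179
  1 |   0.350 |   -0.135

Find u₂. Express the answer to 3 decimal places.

u₂ = 0.350 − (-0.135)·(0.350 − 0.250) / (-0.135 − 0.179)
   = 0.350 − (-0.01350)/(-0.31400) = 0.30701

0.307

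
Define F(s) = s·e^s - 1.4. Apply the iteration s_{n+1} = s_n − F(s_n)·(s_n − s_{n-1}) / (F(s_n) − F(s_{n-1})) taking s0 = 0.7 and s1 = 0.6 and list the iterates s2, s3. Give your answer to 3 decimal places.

F(0.7) = 0.00963, F(0.6) = -0.30673
s2 = 0.60000 − (-0.30673)·(0.60000 − 0.70000) / (-0.30673 − 0.00963) = 0.60000 − (0.03067)/(-0.31636) = 0.69696
F(0.69696) = -0.00077
s3 = 0.69696 − (-0.00077)·(0.69696 − 0.60000) / (-0.00077 − (-0.30673)) = 0.69696 − (-0.00007)/(0.30596) = 0.69720

0.697, 0.697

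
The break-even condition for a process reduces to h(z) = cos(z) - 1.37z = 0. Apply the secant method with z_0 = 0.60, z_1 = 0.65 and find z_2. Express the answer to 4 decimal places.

h(0.60) = 0.003336, h(0.65) = -0.094416
z_2 = 0.650000 − (-0.094416)·(0.650000 − 0.600000) / (-0.094416 − 0.003336) = 0.650000 − (-0.004721)/(-0.097752) = 0.601706

0.6017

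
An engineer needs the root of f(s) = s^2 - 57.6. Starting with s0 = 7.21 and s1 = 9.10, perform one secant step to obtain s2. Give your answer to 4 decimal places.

7.5543

f(7.21) = -5.615900, f(9.10) = 25.210000
s2 = 9.100000 − 25.210000·(9.100000 − 7.210000) / (25.210000 − (-5.615900)) = 9.100000 − (47.646900)/(30.825900) = 7.554323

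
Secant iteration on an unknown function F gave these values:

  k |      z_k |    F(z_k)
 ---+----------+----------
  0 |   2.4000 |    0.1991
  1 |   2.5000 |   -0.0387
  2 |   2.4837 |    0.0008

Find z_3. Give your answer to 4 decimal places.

z_3 = 2.4837 − 0.0008·(2.4837 − 2.5000) / (0.0008 − (-0.0387))
   = 2.4837 − (-0.000013)/(0.039500) = 2.484030

2.4840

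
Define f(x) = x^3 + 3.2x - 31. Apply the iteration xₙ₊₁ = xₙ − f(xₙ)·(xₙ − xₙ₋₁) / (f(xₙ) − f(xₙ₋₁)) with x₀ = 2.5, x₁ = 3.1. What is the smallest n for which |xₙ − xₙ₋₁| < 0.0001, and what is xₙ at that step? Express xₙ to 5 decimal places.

f(2.5) = -7.3750000, f(3.1) = 8.7110000
x₂ = 3.1000000 − 8.7110000·(0.6000000)/(16.0860000) = 2.7750839;  |Δ| = 0.3249161
f(2.7750839) = -0.7485582
x₃ = 2.7750839 − (-0.7485582)·(-0.3249161)/(-9.4595582) = 2.8007953;  |Δ| = 0.0257114
f(2.8007953) = -0.0667433
x₄ = 2.8007953 − (-0.0667433)·(0.0257114)/(0.6818149) = 2.8033122;  |Δ| = 0.0025169
f(2.8033122) = 0.0005953
x₅ = 2.8033122 − 0.0005953·(0.0025169)/(0.0673386) = 2.8032900;  |Δ| = 0.0000223
|x₅ − x₄| = 0.0000223 < 0.0001

n = 5, xₙ = 2.80329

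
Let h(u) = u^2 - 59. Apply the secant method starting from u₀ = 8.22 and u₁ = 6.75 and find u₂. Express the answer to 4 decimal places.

7.6476

h(8.22) = 8.568400, h(6.75) = -13.437500
u₂ = 6.750000 − (-13.437500)·(6.750000 − 8.220000) / (-13.437500 − 8.568400) = 6.750000 − (19.753125)/(-22.005900) = 7.647629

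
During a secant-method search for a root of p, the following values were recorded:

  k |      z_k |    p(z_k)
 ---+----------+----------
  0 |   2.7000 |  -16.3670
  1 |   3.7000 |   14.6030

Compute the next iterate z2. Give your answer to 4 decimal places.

3.2285

z2 = 3.7000 − 14.6030·(3.7000 − 2.7000) / (14.6030 − (-16.3670))
   = 3.7000 − (14.603000)/(30.970000) = 3.228479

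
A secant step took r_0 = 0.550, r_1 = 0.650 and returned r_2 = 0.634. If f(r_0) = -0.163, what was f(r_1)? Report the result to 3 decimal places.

The secant line through (0.550, -0.163) and (0.650, f(r_1)) crosses zero at r_2 = 0.634.
So (0.550, -0.163), (0.650, f(r_1)), (0.634, 0) are collinear:
f(r_1) = -0.163 · (0.650 − 0.634) / (0.550 − 0.634) = -0.163 · (0.01600)/(-0.08400) = 0.03105

0.031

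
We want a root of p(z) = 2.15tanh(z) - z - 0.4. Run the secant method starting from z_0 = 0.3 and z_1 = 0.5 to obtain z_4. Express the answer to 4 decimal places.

p(0.3) = -0.073678, p(0.5) = 0.093552
z_2 = 0.500000 − 0.093552·(0.500000 − 0.300000) / (0.093552 − (-0.073678)) = 0.500000 − (0.018710)/(0.167230) = 0.388116
p(0.388116) = 0.006814
z_3 = 0.388116 − 0.006814·(0.388116 − 0.500000) / (0.006814 − 0.093552) = 0.388116 − (-0.000762)/(-0.086738) = 0.379327
p(0.379327) = -0.000763
z_4 = 0.379327 − (-0.000763)·(0.379327 − 0.388116) / (-0.000763 − 0.006814) = 0.379327 − (0.000007)/(-0.007577) = 0.380212

0.3802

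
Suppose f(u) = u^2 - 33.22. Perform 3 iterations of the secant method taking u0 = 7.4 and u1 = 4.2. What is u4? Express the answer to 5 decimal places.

5.76299

f(7.4) = 21.5400000, f(4.2) = -15.5800000
u2 = 4.2000000 − (-15.5800000)·(4.2000000 − 7.4000000) / (-15.5800000 − 21.5400000) = 4.2000000 − (49.8560000)/(-37.1200000) = 5.5431034
f(5.5431034) = -2.4940042
u3 = 5.5431034 − (-2.4940042)·(5.5431034 − 4.2000000) / (-2.4940042 − (-15.5800000)) = 5.5431034 − (-3.3497056)/(13.0859958) = 5.7990798
f(5.7990798) = 0.4093266
u4 = 5.7990798 − 0.4093266·(5.7990798 − 5.5431034) / (0.4093266 − (-2.4940042)) = 5.7990798 − (0.1047779)/(2.9033308) = 5.7629909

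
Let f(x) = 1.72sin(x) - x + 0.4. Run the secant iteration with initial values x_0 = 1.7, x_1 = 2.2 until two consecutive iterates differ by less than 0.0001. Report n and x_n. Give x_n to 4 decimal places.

n = 5, x_n = 1.9788

f(1.7) = 0.405663, f(2.2) = -0.409386
x_2 = 2.200000 − (-0.409386)·(0.500000)/(-0.815050) = 1.948858;  |Δ| = 0.251142
f(1.948858) = 0.049679
x_3 = 1.948858 − 0.049679·(-0.251142)/(0.459065) = 1.976036;  |Δ| = 0.027178
f(1.976036) = 0.004658
x_4 = 1.976036 − 0.004658·(0.027178)/(-0.045021) = 1.978848;  |Δ| = 0.002812
f(1.978848) = -0.000067
x_5 = 1.978848 − (-0.000067)·(0.002812)/(-0.004725) = 1.978808;  |Δ| = 0.000040
|x_5 − x_4| = 0.000040 < 0.0001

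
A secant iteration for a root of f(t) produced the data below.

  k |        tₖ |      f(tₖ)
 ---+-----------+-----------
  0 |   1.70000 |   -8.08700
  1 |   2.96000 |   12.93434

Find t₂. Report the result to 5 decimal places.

2.18473

t₂ = 2.96000 − 12.93434·(2.96000 − 1.70000) / (12.93434 − (-8.08700))
   = 2.96000 − (16.2972684)/(21.0213400) = 2.1847274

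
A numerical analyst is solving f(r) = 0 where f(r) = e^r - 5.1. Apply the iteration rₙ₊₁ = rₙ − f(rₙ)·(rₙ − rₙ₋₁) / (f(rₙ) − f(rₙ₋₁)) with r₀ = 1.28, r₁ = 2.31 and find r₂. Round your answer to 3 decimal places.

1.519

f(1.28) = -1.50336, f(2.31) = 4.97442
r₂ = 2.31000 − 4.97442·(2.31000 − 1.28000) / (4.97442 − (-1.50336)) = 2.31000 − (5.12366)/(6.47778) = 1.51904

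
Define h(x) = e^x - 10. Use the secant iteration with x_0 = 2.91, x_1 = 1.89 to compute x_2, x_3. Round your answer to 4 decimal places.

h(2.91) = 8.356799, h(1.89) = -3.380631
x_2 = 1.890000 − (-3.380631)·(1.890000 − 2.910000) / (-3.380631 − 8.356799) = 1.890000 − (3.448244)/(-11.737430) = 2.183782
h(2.183782) = -1.120175
x_3 = 2.183782 − (-1.120175)·(2.183782 − 1.890000) / (-1.120175 − (-3.380631)) = 2.183782 − (-0.329087)/(2.260456) = 2.329366

2.1838, 2.3294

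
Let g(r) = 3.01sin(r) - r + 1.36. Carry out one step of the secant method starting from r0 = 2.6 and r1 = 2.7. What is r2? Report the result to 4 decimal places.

2.6853

g(2.6) = 0.311659, g(2.7) = -0.053587
r2 = 2.700000 − (-0.053587)·(2.700000 − 2.600000) / (-0.053587 − 0.311659) = 2.700000 − (-0.005359)/(-0.365246) = 2.685329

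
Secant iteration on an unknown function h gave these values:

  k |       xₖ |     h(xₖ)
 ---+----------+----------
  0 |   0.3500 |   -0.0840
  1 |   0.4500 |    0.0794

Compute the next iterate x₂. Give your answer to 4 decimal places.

0.4014

x₂ = 0.4500 − 0.0794·(0.4500 − 0.3500) / (0.0794 − (-0.0840))
   = 0.4500 − (0.007940)/(0.163400) = 0.401408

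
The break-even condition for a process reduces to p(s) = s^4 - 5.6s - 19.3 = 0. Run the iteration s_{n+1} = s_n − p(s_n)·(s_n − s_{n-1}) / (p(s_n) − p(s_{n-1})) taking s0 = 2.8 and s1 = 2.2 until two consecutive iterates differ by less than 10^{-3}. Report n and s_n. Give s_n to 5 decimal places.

n = 5, s_n = 2.39114

p(2.8) = 26.4856000, p(2.2) = -8.1944000
s2 = 2.2000000 − (-8.1944000)·(-0.6000000)/(-34.6800000) = 2.3417716;  |Δ| = 0.1417716
p(2.3417716) = -2.3408239
s3 = 2.3417716 − (-2.3408239)·(0.1417716)/(5.8535761) = 2.3984656;  |Δ| = 0.0566940
p(2.3984656) = 0.3614271
s4 = 2.3984656 − 0.3614271·(0.0566940)/(2.7022509) = 2.3908827;  |Δ| = 0.0075828
p(2.3908827) = -0.0126255
s5 = 2.3908827 − (-0.0126255)·(-0.0075828)/(-0.3740526) = 2.3911387;  |Δ| = 0.0002559
|s5 − s4| = 0.0002559 < 10^{-3}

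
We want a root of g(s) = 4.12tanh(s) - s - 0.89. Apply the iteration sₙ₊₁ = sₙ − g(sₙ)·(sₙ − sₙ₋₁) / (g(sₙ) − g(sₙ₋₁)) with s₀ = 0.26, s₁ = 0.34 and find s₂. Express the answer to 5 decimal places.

g(0.26) = -0.1023024, g(0.34) = 0.1192069
s₂ = 0.3400000 − 0.1192069·(0.3400000 − 0.2600000) / (0.1192069 − (-0.1023024)) = 0.3400000 − (0.0095365)/(0.2215093) = 0.2969474

0.29695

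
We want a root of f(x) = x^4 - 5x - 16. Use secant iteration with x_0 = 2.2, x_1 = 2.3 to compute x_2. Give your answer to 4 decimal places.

2.2881

f(2.2) = -3.574400, f(2.3) = 0.484100
x_2 = 2.300000 − 0.484100·(2.300000 − 2.200000) / (0.484100 − (-3.574400)) = 2.300000 − (0.048410)/(4.058500) = 2.288072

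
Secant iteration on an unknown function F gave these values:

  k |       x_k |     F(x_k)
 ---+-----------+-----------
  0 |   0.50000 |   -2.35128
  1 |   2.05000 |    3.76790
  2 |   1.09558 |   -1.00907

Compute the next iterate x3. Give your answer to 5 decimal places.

x3 = 1.09558 − (-1.00907)·(1.09558 − 2.05000) / (-1.00907 − 3.76790)
   = 1.09558 − (0.9630766)/(-4.7769700) = 1.2971883

1.29719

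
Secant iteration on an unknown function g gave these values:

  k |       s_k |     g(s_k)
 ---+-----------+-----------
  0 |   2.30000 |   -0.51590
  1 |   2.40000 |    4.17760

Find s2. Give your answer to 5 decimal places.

s2 = 2.40000 − 4.17760·(2.40000 − 2.30000) / (4.17760 − (-0.51590))
   = 2.40000 − (0.4177600)/(4.6935000) = 2.3109918

2.31099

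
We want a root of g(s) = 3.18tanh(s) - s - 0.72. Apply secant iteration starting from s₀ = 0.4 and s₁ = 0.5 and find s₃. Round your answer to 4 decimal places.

0.3506

g(0.4) = 0.088238, g(0.5) = 0.249533
s₂ = 0.500000 − 0.249533·(0.500000 − 0.400000) / (0.249533 − 0.088238) = 0.500000 − (0.024953)/(0.161295) = 0.345294
g(0.345294) = -0.008912
s₃ = 0.345294 − (-0.008912)·(0.345294 − 0.500000) / (-0.008912 − 0.249533) = 0.345294 − (0.001379)/(-0.258445) = 0.350629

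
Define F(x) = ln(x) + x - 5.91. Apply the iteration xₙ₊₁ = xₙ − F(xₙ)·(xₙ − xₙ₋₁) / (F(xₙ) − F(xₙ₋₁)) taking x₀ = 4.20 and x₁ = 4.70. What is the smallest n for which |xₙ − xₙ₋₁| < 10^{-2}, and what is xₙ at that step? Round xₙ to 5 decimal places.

F(4.20) = -0.2749155, F(4.70) = 0.3375625
x₂ = 4.7000000 − 0.3375625·(0.5000000)/(0.6124780) = 4.4244289;  |Δ| = 0.2755711
F(4.4244289) = 0.0015701
x₃ = 4.4244289 − 0.0015701·(-0.2755711)/(-0.3359924) = 4.4231411;  |Δ| = 0.0012877
|x₃ − x₂| = 0.0012877 < 10^{-2}

n = 3, xₙ = 4.42314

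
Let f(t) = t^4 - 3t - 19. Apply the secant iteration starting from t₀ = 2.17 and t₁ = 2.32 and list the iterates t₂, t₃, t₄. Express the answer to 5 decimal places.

f(2.17) = -3.3362608, f(2.32) = 3.0102298
t₂ = 2.3200000 − 3.0102298·(2.3200000 − 2.1700000) / (3.0102298 − (-3.3362608)) = 2.3200000 − (0.4515345)/(6.3464905) = 2.2488529
f(2.2488529) = -0.1698777
t₃ = 2.2488529 − (-0.1698777)·(2.2488529 − 2.3200000) / (-0.1698777 − 3.0102298) = 2.2488529 − (0.0120863)/(-3.1801074) = 2.2526535
f(2.2526535) = -0.0079407
t₄ = 2.2526535 − (-0.0079407)·(2.2526535 − 2.2488529) / (-0.0079407 − (-0.1698777)) = 2.2526535 − (-0.0000302)/(0.1619370) = 2.2528399

2.24885, 2.25265, 2.25284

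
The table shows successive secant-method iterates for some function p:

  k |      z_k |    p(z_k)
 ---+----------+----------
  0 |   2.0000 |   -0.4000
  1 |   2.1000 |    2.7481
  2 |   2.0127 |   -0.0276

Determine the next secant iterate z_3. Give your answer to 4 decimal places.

z_3 = 2.0127 − (-0.0276)·(2.0127 − 2.1000) / (-0.0276 − 2.7481)
   = 2.0127 − (0.002409)/(-2.775700) = 2.013568

2.0136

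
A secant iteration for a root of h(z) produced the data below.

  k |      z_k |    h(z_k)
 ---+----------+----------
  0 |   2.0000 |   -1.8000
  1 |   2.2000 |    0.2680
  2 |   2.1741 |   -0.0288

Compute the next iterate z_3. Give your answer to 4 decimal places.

2.1766

z_3 = 2.1741 − (-0.0288)·(2.1741 − 2.2000) / (-0.0288 − 0.2680)
   = 2.1741 − (0.000746)/(-0.296800) = 2.176613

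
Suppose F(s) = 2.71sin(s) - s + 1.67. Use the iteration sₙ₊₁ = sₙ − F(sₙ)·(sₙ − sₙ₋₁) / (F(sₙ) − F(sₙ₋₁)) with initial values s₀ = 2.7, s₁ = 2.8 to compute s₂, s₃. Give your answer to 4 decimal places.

F(2.7) = 0.128199, F(2.8) = -0.222182
s₂ = 2.800000 − (-0.222182)·(2.800000 − 2.700000) / (-0.222182 − 0.128199) = 2.800000 − (-0.022218)/(-0.350382) = 2.736589
F(2.736589) = 0.001213
s₃ = 2.736589 − 0.001213·(2.736589 − 2.800000) / (0.001213 − (-0.222182)) = 2.736589 − (-0.000077)/(0.223395) = 2.736933

2.7366, 2.7369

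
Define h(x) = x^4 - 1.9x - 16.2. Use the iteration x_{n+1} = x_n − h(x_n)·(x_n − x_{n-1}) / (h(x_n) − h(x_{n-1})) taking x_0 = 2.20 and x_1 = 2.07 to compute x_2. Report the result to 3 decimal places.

h(2.20) = 3.04560, h(2.07) = -1.77263
x_2 = 2.07000 − (-1.77263)·(2.07000 − 2.20000) / (-1.77263 − 3.04560) = 2.07000 − (0.23044)/(-4.81823) = 2.11783

2.118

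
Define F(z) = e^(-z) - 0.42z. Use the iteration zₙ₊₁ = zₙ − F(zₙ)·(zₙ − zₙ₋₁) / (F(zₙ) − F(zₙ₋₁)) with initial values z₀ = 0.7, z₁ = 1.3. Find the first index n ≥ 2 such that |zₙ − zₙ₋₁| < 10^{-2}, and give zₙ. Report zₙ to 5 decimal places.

F(0.7) = 0.2025853, F(1.3) = -0.2734682
z₂ = 1.3000000 − (-0.2734682)·(0.6000000)/(-0.4760535) = 0.9553309;  |Δ| = 0.3446691
F(0.9553309) = -0.0165542
z₃ = 0.9553309 − (-0.0165542)·(-0.3446691)/(0.2569140) = 0.9331223;  |Δ| = 0.0222086
F(0.9331223) = 0.0014124
z₄ = 0.9331223 − 0.0014124·(-0.0222086)/(0.0179665) = 0.9348681;  |Δ| = 0.0017458
|z₄ − z₃| = 0.0017458 < 10^{-2}

n = 4, zₙ = 0.93487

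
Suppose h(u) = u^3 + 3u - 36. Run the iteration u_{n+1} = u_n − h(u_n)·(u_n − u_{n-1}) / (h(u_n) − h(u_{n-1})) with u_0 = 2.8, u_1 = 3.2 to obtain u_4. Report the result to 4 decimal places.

h(2.8) = -5.648000, h(3.2) = 6.368000
u_2 = 3.200000 − 6.368000·(3.200000 − 2.800000) / (6.368000 − (-5.648000)) = 3.200000 − (2.547200)/(12.016000) = 2.988016
h(2.988016) = -0.358230
u_3 = 2.988016 − (-0.358230)·(2.988016 − 3.200000) / (-0.358230 − 6.368000) = 2.988016 − (0.075939)/(-6.726230) = 2.999306
h(2.999306) = -0.020817
u_4 = 2.999306 − (-0.020817)·(2.999306 − 2.988016) / (-0.020817 − (-0.358230)) = 2.999306 − (-0.000235)/(0.337413) = 3.000003

3.0000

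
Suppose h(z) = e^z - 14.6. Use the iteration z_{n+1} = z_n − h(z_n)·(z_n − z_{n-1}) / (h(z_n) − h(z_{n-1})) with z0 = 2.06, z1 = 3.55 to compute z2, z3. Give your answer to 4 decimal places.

h(2.06) = -6.754030, h(3.55) = 20.213317
z2 = 3.550000 − 20.213317·(3.550000 − 2.060000) / (20.213317 − (-6.754030)) = 3.550000 − (30.117843)/(26.967348) = 2.433174
h(2.433174) = -3.205011
z3 = 2.433174 − (-3.205011)·(2.433174 − 3.550000) / (-3.205011 − 20.213317) = 2.433174 − (3.579441)/(-23.418328) = 2.586022

2.4332, 2.5860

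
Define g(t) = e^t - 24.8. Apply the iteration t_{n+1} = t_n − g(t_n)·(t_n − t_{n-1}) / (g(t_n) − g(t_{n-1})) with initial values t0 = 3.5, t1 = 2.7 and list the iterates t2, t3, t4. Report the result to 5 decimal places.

g(3.5) = 8.3154520, g(2.7) = -9.9202683
t2 = 2.7000000 − (-9.9202683)·(2.7000000 − 3.5000000) / (-9.9202683 − 8.3154520) = 2.7000000 − (7.9362146)/(-18.2357202) = 3.1352016
g(3.1352016) = -1.8067292
t3 = 3.1352016 − (-1.8067292)·(3.1352016 − 2.7000000) / (-1.8067292 − (-9.9202683)) = 3.1352016 − (-0.7862914)/(8.1135391) = 3.2321126
g(3.2321126) = 0.5331200
t4 = 3.2321126 − 0.5331200·(3.2321126 − 3.1352016) / (0.5331200 − (-1.8067292)) = 3.2321126 − (0.0516652)/(2.3398492) = 3.2100321

3.13520, 3.23211, 3.21003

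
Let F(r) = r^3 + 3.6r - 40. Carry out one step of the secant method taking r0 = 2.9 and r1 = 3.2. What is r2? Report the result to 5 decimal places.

F(2.9) = -5.1710000, F(3.2) = 4.2880000
r2 = 3.2000000 − 4.2880000·(3.2000000 − 2.9000000) / (4.2880000 − (-5.1710000)) = 3.2000000 − (1.2864000)/(9.4590000) = 3.0640025

3.06400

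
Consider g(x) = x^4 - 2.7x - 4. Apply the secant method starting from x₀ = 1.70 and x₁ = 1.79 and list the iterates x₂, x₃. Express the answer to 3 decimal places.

1.713, 1.714

g(1.70) = -0.23790, g(1.79) = 1.43326
x₂ = 1.79000 − 1.43326·(1.79000 − 1.70000) / (1.43326 − (-0.23790)) = 1.79000 − (0.12899)/(1.67116) = 1.71281
g(1.71281) = -0.01785
x₃ = 1.71281 − (-0.01785)·(1.71281 − 1.79000) / (-0.01785 − 1.43326) = 1.71281 − (0.00138)/(-1.45111) = 1.71376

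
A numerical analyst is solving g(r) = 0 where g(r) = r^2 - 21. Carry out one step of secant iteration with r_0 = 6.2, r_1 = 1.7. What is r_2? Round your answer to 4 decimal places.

g(6.2) = 17.440000, g(1.7) = -18.110000
r_2 = 1.700000 − (-18.110000)·(1.700000 − 6.200000) / (-18.110000 − 17.440000) = 1.700000 − (81.495000)/(-35.550000) = 3.992405

3.9924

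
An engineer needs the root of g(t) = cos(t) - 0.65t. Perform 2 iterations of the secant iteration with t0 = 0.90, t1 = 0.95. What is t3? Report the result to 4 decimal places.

g(0.90) = 0.036610, g(0.95) = -0.035817
t2 = 0.950000 − (-0.035817)·(0.950000 − 0.900000) / (-0.035817 − 0.036610) = 0.950000 − (-0.001791)/(-0.072427) = 0.925274
g(0.925274) = 0.000188
t3 = 0.925274 − 0.000188·(0.925274 − 0.950000) / (0.000188 − (-0.035817)) = 0.925274 − (-0.000005)/(0.036005) = 0.925403

0.9254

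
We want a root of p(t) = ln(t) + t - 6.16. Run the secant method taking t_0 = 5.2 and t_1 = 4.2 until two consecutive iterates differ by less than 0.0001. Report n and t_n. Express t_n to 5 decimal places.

n = 4, t_n = 4.62790

p(5.2) = 0.6886586, p(4.2) = -0.5249155
t_2 = 4.2000000 − (-0.5249155)·(-1.0000000)/(-1.2135741) = 4.6325368;  |Δ| = 0.4325368
p(4.6325368) = 0.0056414
t_3 = 4.6325368 − 0.0056414·(0.4325368)/(0.5305569) = 4.6279376;  |Δ| = 0.0045992
p(4.6279376) = 0.0000490
t_4 = 4.6279376 − 0.0000490·(-0.0045992)/(-0.0055925) = 4.6278974;  |Δ| = 0.0000403
|t_4 − t_3| = 0.0000403 < 0.0001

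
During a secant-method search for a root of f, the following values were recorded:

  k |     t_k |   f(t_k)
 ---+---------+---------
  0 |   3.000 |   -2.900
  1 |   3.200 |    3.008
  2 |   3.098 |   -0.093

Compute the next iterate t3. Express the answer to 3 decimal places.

t3 = 3.098 − (-0.093)·(3.098 − 3.200) / (-0.093 − 3.008)
   = 3.098 − (0.00949)/(-3.10100) = 3.10106

3.101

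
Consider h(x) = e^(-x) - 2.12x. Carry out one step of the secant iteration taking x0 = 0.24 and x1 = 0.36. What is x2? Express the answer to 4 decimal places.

h(0.24) = 0.277828, h(0.36) = -0.065524
x2 = 0.360000 − (-0.065524)·(0.360000 − 0.240000) / (-0.065524 − 0.277828) = 0.360000 − (-0.007863)/(-0.343352) = 0.337100

0.3371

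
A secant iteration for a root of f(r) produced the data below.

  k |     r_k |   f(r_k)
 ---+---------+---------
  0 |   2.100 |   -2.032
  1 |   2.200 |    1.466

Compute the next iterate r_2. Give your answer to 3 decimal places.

r_2 = 2.200 − 1.466·(2.200 − 2.100) / (1.466 − (-2.032))
   = 2.200 − (0.14660)/(3.49800) = 2.15809

2.158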